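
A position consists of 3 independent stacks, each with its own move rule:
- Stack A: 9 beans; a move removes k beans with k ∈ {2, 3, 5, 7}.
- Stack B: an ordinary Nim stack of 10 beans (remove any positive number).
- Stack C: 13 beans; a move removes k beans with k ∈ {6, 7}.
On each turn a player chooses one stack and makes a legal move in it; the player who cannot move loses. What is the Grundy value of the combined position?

For stack A, compute g(0), g(1), … with moves {2, 3, 5, 7}:
g(0) = mex{} = 0
g(1) = mex{} = 0
g(2) = mex{0} = 1
g(3) = mex{0} = 1
g(4) = mex{0,1} = 2
g(5) = mex{0,1} = 2
g(6) = mex{0,1,2} = 3
g(7) = mex{0,1,2} = 3
g(8) = mex{0,1,2,3} = 4
g(9) = mex{1,2,3} = 0
So g(9) = 0.
Stack B is a plain Nim stack of size 10, so its Grundy value is 10.
For stack C, compute g(0), g(1), … with moves {6, 7}:
k:     0  1  2  3  4  5  6  7  8  9 10 11 12 13
g(k):  0  0  0  0  0  0  1  1  1  1  1  1  2  0
So g(13) = 0.
By the Sprague-Grundy theorem, the Grundy value of a sum of independent games is the XOR of the component values.
Combined value = 0 ⊕ 10 ⊕ 0 = 10.

10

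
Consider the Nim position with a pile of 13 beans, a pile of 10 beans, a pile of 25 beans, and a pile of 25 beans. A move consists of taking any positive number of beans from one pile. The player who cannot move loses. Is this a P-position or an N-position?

N-position

Nim-sum: 13 XOR 10 XOR 25 XOR 25 = 7.
The nim-sum is 7 ≠ 0, so this is an N-position: the player to move can win.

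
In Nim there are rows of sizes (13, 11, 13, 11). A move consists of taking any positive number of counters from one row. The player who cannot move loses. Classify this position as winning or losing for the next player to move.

Compute the nim-sum pairwise:
13 XOR 11 = 6
6 XOR 13 = 11
11 XOR 11 = 0
The nim-sum is 0, so this is a P-position: the player to move is in a losing position under optimal play.

Losing position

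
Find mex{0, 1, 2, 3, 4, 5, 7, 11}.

6

The values 0, 1, 2, 3, 4, 5 are all present; 6 is the first non-negative integer missing from the set.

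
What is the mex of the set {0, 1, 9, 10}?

2

The values 0, 1 are all present; 2 is the first non-negative integer missing from the set.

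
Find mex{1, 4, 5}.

0 is not in the set, so the mex is 0.

0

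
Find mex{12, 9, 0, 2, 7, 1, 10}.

3

The values 0, 1, 2 are all present; 3 is the first non-negative integer missing from the set.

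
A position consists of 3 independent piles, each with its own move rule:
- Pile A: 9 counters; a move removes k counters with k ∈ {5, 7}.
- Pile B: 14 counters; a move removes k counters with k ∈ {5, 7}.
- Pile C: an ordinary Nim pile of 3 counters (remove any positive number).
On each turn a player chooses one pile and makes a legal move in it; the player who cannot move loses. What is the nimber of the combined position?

2

For pile A, compute g(0), g(1), … with moves {5, 7}:
g(0) = mex{} = 0
g(1) = mex{} = 0
g(2) = mex{} = 0
g(3) = mex{} = 0
g(4) = mex{} = 0
g(5) = mex{0} = 1
g(6) = mex{0} = 1
g(7) = mex{0} = 1
g(8) = mex{0} = 1
g(9) = mex{0} = 1
So g(9) = 1.
Build the Grundy sequence for pile B with g(k) = mex{g(k−s) : s ∈ {5, 7}, s ≤ k}:
g(0) = mex{} = 0
g(1) = mex{} = 0
g(2) = mex{} = 0
g(3) = mex{} = 0
g(4) = mex{} = 0
g(5) = mex{0} = 1
g(6) = mex{0} = 1
g(7) = mex{0} = 1
g(8) = mex{0} = 1
g(9) = mex{0} = 1
g(10) = mex{0,1} = 2
g(11) = mex{0,1} = 2
g(12) = mex{1} = 0
g(13) = mex{1} = 0
g(14) = mex{1} = 0
So g(14) = 0.
Pile C is a plain Nim pile of size 3, so its Grundy value is 3.
The value of a disjunctive sum is the nim-sum of the parts.
Combined value = 1 ⊕ 0 ⊕ 3 = 2.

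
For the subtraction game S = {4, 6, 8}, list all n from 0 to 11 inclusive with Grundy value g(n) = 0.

0, 1, 2, 3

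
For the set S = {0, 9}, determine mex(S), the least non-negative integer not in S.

0 is in the set but 1 is not, so the mex is 1.

1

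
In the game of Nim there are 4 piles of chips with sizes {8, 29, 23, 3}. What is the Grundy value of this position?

1

In binary:
  01000  (8)
  11101  (29)
  10111  (23)
  00011  (3)
  -----
  00001  (1)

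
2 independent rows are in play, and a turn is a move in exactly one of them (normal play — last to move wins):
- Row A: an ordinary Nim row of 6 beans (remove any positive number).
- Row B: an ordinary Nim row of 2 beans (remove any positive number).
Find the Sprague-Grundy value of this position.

Row A is a plain Nim row of size 6, so its Grundy value is 6.
Row B is a plain Nim row of size 2, so its Grundy value is 2.
By the Sprague-Grundy theorem, the Grundy value of a sum of independent games is the XOR of the component values.
Combined value = 6 ⊕ 2 = 4.

4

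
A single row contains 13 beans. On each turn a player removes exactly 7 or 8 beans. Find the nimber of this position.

1

Grundy values for subtraction set {7, 8}:
k:     0  1  2  3  4  5  6  7  8  9 10 11 12 13
g(k):  0  0  0  0  0  0  0  1  1  1  1  1  1  1
So g(13) = 1.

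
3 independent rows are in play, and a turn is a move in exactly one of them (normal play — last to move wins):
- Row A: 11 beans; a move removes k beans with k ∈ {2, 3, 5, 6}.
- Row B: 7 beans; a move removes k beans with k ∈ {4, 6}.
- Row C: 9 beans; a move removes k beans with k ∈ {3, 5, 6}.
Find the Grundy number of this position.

Grundy values for row A (subtraction set {2, 3, 5, 6}):
g(0) = mex{} = 0
g(1) = mex{} = 0
g(2) = mex{0} = 1
g(3) = mex{0} = 1
g(4) = mex{0,1} = 2
g(5) = mex{0,1} = 2
g(6) = mex{0,1,2} = 3
g(7) = mex{0,1,2} = 3
g(8) = mex{1,2,3} = 0
g(9) = mex{1,2,3} = 0
g(10) = mex{0,2,3} = 1
g(11) = mex{0,2,3} = 1
So g(11) = 1.
For row B, compute g(0), g(1), … with moves {4, 6}:
g(0) = mex{} = 0
g(1) = mex{} = 0
g(2) = mex{} = 0
g(3) = mex{} = 0
g(4) = mex{0} = 1
g(5) = mex{0} = 1
g(6) = mex{0} = 1
g(7) = mex{0} = 1
So g(7) = 1.
Grundy values for row C (subtraction set {3, 5, 6}):
k:     0  1  2  3  4  5  6  7  8  9
g(k):  0  0  0  1  1  1  2  2  2  0
So g(9) = 0.
By the Sprague-Grundy theorem, the Grundy value of a sum of independent games is the XOR of the component values.
Combined value = 1 ⊕ 1 ⊕ 0 = 0.

0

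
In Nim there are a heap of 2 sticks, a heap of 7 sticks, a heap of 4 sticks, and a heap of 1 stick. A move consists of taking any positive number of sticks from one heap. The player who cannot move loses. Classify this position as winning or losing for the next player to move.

Nim-sum: 2 ⊕ 7 ⊕ 4 ⊕ 1 = 0.
The nim-sum is 0, so this is a P-position: the player to move is in a losing position under optimal play.

Losing position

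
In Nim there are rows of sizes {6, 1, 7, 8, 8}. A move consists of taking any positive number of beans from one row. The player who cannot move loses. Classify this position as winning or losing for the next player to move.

Write each in binary and XOR column by column:
  0110  (6)
  0001  (1)
  0111  (7)
  1000  (8)
  1000  (8)
  ----
  0000  (0)
The nim-sum is 0, so this is a P-position: the player to move is in a losing position under optimal play.

Losing position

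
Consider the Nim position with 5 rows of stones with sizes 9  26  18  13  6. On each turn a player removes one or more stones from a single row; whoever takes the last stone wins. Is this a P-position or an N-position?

Nim-sum: 9 XOR 26 XOR 18 XOR 13 XOR 6 = 10.
The nim-sum is 10 ≠ 0, so this is an N-position: the player to move can win.

N-position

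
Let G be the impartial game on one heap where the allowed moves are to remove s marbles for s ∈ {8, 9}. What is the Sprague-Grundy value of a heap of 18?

Grundy values for subtraction set {8, 9}:
k:     0  1  2  3  4  5  6  7  8  9 10 11 12 13 14 15 16 17 18
g(k):  0  0  0  0  0  0  0  0  1  1  1  1  1  1  1  1  2  0  0
So g(18) = 0.

0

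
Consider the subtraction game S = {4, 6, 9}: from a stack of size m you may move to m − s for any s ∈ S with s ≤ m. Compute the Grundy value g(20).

Grundy values for subtraction set {4, 6, 9}:
k:     0  1  2  3  4  5  6  7  8  9 10 11 12 13 14 15 16 17 18 19 20
g(k):  0  0  0  0  1  1  1  1  2  2  2  2  3  0  0  0  0  1  1  1  1
So g(20) = 1.

1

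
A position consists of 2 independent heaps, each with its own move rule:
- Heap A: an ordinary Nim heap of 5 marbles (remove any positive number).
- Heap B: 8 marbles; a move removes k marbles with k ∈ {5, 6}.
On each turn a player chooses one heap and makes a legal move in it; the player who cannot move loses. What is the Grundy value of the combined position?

Heap A is a plain Nim heap of size 5, so its Grundy value is 5.
Build the Grundy sequence for heap B with g(k) = mex{g(k−s) : s ∈ {5, 6}, s ≤ k}:
k:     0  1  2  3  4  5  6  7  8
g(k):  0  0  0  0  0  1  1  1  1
So g(8) = 1.
The value of a disjunctive sum is the nim-sum of the parts.
Combined value = 5 XOR 1 = 4.

4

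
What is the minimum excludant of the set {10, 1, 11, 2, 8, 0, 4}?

3

The values 0, 1, 2 are all present; 3 is the first non-negative integer missing from the set.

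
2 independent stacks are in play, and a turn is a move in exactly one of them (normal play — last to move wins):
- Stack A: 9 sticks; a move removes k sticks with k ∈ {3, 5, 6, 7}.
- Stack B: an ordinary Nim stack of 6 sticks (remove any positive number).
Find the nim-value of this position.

For stack A, compute g(0), g(1), … with moves {3, 5, 6, 7}:
g(0) = mex{} = 0
g(1) = mex{} = 0
g(2) = mex{} = 0
g(3) = mex{0} = 1
g(4) = mex{0} = 1
g(5) = mex{0} = 1
g(6) = mex{0,1} = 2
g(7) = mex{0,1} = 2
g(8) = mex{0,1} = 2
g(9) = mex{0,1,2} = 3
So g(9) = 3.
Stack B is a plain Nim stack of size 6, so its Grundy value is 6.
The value of a disjunctive sum is the nim-sum of the parts.
Combined value = 3 ⊕ 6 = 5.

5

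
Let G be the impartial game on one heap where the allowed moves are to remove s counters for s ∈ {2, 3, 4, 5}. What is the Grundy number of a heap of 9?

1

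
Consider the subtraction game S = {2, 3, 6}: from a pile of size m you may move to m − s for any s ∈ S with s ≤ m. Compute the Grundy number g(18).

0

Build the Grundy sequence with g(k) = mex{g(k−s) : s ∈ {2, 3, 6}, s ≤ k}:
k:     0  1  2  3  4  5  6  7  8  9 10 11 12 13 14 15 16 17 18
g(k):  0  0  1  1  2  0  3  1  2  0  0  1  1  2  0  3  1  2  0
So g(18) = 0.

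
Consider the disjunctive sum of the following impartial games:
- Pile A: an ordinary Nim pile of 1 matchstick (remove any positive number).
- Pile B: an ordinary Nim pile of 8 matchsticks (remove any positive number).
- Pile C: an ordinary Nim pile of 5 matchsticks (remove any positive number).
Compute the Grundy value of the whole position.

12

Pile A is a plain Nim pile of size 1, so its Grundy value is 1.
Pile B is a plain Nim pile of size 8, so its Grundy value is 8.
Pile C is a plain Nim pile of size 5, so its Grundy value is 5.
By the Sprague-Grundy theorem, the Grundy value of a sum of independent games is the XOR of the component values.
Combined value = 1 ⊕ 8 ⊕ 5 = 12.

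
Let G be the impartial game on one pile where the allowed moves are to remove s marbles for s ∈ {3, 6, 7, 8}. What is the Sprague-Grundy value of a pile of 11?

Compute g(0), g(1), … for moves {3, 6, 7, 8}:
k:     0  1  2  3  4  5  6  7  8  9 10 11
g(k):  0  0  0  1  1  1  2  2  2  3  3  0
So g(11) = 0.

0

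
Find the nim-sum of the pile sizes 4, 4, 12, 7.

11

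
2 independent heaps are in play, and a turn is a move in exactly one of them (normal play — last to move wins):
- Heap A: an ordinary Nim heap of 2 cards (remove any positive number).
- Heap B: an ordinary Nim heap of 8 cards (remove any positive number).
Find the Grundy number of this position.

10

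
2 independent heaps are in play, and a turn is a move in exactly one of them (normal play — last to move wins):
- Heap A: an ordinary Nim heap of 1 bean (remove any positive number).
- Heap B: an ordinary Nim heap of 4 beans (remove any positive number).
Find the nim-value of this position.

5

Heap A is a plain Nim heap of size 1, so its Grundy value is 1.
Heap B is a plain Nim heap of size 4, so its Grundy value is 4.
By the Sprague-Grundy theorem, the Grundy value of a sum of independent games is the XOR of the component values.
Combined value = 1 ⊕ 4 = 5.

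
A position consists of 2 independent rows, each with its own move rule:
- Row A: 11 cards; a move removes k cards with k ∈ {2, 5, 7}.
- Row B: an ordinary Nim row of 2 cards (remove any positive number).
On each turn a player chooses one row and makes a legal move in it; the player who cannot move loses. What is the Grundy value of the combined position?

Build the Grundy sequence for row A with g(k) = mex{g(k−s) : s ∈ {2, 5, 7}, s ≤ k}:
k:     0  1  2  3  4  5  6  7  8  9 10 11
g(k):  0  0  1  1  0  2  1  3  2  2  0  3
So g(11) = 3.
Row B is a plain Nim row of size 2, so its Grundy value is 2.
The value of a disjunctive sum is the nim-sum of the parts.
Combined value = 3 XOR 2 = 1.

1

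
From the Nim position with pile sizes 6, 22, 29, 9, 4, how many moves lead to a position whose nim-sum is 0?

0

In binary:
  00110  (6)
  10110  (22)
  11101  (29)
  01001  (9)
  00100  (4)
  -----
  00000  (0)
The nim-sum is already 0, so every move leaves a nonzero nim-sum — there are no winning moves.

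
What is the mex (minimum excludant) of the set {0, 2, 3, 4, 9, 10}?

0 is in the set but 1 is not, so the mex is 1.

1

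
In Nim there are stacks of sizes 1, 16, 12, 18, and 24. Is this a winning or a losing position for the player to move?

Winning position

Nim-sum: 1 ⊕ 16 ⊕ 12 ⊕ 18 ⊕ 24 = 23.
The nim-sum is 23 ≠ 0, so this is an N-position: the player to move can win.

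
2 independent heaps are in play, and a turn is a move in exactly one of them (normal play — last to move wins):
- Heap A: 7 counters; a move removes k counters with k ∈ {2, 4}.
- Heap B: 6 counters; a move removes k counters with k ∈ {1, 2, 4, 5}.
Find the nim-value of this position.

0

Build the Grundy sequence for heap A with g(k) = mex{g(k−s) : s ∈ {2, 4}, s ≤ k}:
k:     0  1  2  3  4  5  6  7
g(k):  0  0  1  1  2  2  0  0
So g(7) = 0.
For heap B, compute g(0), g(1), … with moves {1, 2, 4, 5}:
g(0) = mex{} = 0
g(1) = mex{0} = 1
g(2) = mex{0,1} = 2
g(3) = mex{1,2} = 0
g(4) = mex{0,2} = 1
g(5) = mex{0,1} = 2
g(6) = mex{1,2} = 0
So g(6) = 0.
By the Sprague-Grundy theorem, the Grundy value of a sum of independent games is the XOR of the component values.
Combined value = 0 XOR 0 = 0.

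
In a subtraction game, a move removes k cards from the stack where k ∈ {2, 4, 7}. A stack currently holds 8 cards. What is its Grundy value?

Compute g(0), g(1), … for moves {2, 4, 7}:
k:     0  1  2  3  4  5  6  7  8
g(k):  0  0  1  1  2  2  0  3  1
So g(8) = 1.

1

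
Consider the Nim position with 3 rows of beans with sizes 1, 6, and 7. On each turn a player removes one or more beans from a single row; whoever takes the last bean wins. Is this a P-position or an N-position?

P-position

Compute the nim-sum pairwise:
1 ^ 6 = 7
7 ^ 7 = 0
The nim-sum is 0, so this is a P-position: the player to move is in a losing position under optimal play.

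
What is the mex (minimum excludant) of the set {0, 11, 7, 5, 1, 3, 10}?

2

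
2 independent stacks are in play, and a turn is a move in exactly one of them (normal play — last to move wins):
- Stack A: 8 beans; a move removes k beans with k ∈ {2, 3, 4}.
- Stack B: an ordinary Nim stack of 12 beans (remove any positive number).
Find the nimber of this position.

Build the Grundy sequence for stack A with g(k) = mex{g(k−s) : s ∈ {2, 3, 4}, s ≤ k}:
k:     0  1  2  3  4  5  6  7  8
g(k):  0  0  1  1  2  2  0  0  1
So g(8) = 1.
Stack B is a plain Nim stack of size 12, so its Grundy value is 12.
By the Sprague-Grundy theorem, the Grundy value of a sum of independent games is the XOR of the component values.
Combined value = 1 ⊕ 12 = 13.

13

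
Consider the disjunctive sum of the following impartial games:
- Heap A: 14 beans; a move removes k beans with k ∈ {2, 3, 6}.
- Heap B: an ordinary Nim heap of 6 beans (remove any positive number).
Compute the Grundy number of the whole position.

For heap A, compute g(0), g(1), … with moves {2, 3, 6}:
g(0) = mex{} = 0
g(1) = mex{} = 0
g(2) = mex{0} = 1
g(3) = mex{0} = 1
g(4) = mex{0,1} = 2
g(5) = mex{1} = 0
g(6) = mex{0,1,2} = 3
g(7) = mex{0,2} = 1
g(8) = mex{0,1,3} = 2
g(9) = mex{1,3} = 0
g(10) = mex{1,2} = 0
g(11) = mex{0,2} = 1
g(12) = mex{0,3} = 1
g(13) = mex{0,1} = 2
g(14) = mex{1,2} = 0
So g(14) = 0.
Heap B is a plain Nim heap of size 6, so its Grundy value is 6.
The value of a disjunctive sum is the nim-sum of the parts.
Combined value = 0 ⊕ 6 = 6.

6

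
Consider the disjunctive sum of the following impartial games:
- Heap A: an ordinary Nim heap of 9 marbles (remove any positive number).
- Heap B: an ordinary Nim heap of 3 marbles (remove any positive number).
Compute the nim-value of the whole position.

Heap A is a plain Nim heap of size 9, so its Grundy value is 9.
Heap B is a plain Nim heap of size 3, so its Grundy value is 3.
The value of a disjunctive sum is the nim-sum of the parts.
Combined value = 9 XOR 3 = 10.

10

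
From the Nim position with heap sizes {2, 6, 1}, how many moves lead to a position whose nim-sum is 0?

1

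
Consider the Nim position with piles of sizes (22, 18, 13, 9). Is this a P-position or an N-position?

Bitwise XOR of the heap sizes:
  10110  (22)
  10010  (18)
  01101  (13)
  01001  (9)
  -----
  00000  (0)
The nim-sum is 0, so this is a P-position: the player to move is in a losing position under optimal play.

P-position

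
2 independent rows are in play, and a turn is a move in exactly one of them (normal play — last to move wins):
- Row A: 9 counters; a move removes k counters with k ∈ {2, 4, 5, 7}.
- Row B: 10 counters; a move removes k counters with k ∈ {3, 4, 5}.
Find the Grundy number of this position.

For row A, compute g(0), g(1), … with moves {2, 4, 5, 7}:
k:     0  1  2  3  4  5  6  7  8  9
g(k):  0  0  1  1  2  2  3  3  4  0
So g(9) = 0.
Grundy values for row B (subtraction set {3, 4, 5}):
k:     0  1  2  3  4  5  6  7  8  9 10
g(k):  0  0  0  1  1  1  2  2  0  0  0
So g(10) = 0.
By the Sprague-Grundy theorem, the Grundy value of a sum of independent games is the XOR of the component values.
Combined value = 0 ⊕ 0 = 0.

0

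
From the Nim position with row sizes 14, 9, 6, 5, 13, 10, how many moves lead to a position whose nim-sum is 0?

Compute the nim-sum pairwise:
14 XOR 9 = 7
7 XOR 6 = 1
1 XOR 5 = 4
4 XOR 13 = 9
9 XOR 10 = 3
The overall nim-sum is X = 3. A row of size p has a winning move iff p XOR X < p (reduce it to p XOR X).
  14: 14 XOR 3 = 13 < 14 — winning move (to 13).
  9: 9 XOR 3 = 10 ≥ 9 — no move.
  6: 6 XOR 3 = 5 < 6 — winning move (to 5).
  5: 5 XOR 3 = 6 ≥ 5 — no move.
  13: 13 XOR 3 = 14 ≥ 13 — no move.
  10: 10 XOR 3 = 9 < 10 — winning move (to 9).
That gives 3 winning moves.

3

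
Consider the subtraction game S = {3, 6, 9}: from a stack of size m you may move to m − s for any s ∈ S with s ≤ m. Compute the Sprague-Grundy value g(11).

3

Build the Grundy sequence with g(k) = mex{g(k−s) : s ∈ {3, 6, 9}, s ≤ k}:
g(0) = mex{} = 0
g(1) = mex{} = 0
g(2) = mex{} = 0
g(3) = mex{0} = 1
g(4) = mex{0} = 1
g(5) = mex{0} = 1
g(6) = mex{0,1} = 2
g(7) = mex{0,1} = 2
g(8) = mex{0,1} = 2
g(9) = mex{0,1,2} = 3
g(10) = mex{0,1,2} = 3
g(11) = mex{0,1,2} = 3
So g(11) = 3.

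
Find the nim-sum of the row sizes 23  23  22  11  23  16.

Compute the nim-sum pairwise:
23 ^ 23 = 0
0 ^ 22 = 22
22 ^ 11 = 29
29 ^ 23 = 10
10 ^ 16 = 26

26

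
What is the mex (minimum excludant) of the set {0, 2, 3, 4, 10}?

1

0 is in the set but 1 is not, so the mex is 1.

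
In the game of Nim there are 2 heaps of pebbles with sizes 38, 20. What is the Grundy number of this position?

50

Bitwise XOR of the heap sizes:
  100110  (38)
  010100  (20)
  ------
  110010  (50)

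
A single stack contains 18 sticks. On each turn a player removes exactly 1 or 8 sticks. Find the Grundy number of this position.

Build the Grundy sequence with g(k) = mex{g(k−s) : s ∈ {1, 8}, s ≤ k}:
k:     0  1  2  3  4  5  6  7  8  9 10 11 12 13 14 15 16 17 18
g(k):  0  1  0  1  0  1  0  1  2  0  1  0  1  0  1  0  1  2  0
So g(18) = 0.

0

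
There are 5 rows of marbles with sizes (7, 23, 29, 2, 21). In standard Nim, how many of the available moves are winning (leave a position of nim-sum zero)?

In binary:
  00111  (7)
  10111  (23)
  11101  (29)
  00010  (2)
  10101  (21)
  -----
  11010  (26)
The overall nim-sum is X = 26. A row of size p has a winning move iff p XOR X < p (reduce it to p XOR X).
  7: 7 XOR 26 = 29 ≥ 7 — no move.
  23: 23 XOR 26 = 13 < 23 — winning move (to 13).
  29: 29 XOR 26 = 7 < 29 — winning move (to 7).
  2: 2 XOR 26 = 24 ≥ 2 — no move.
  21: 21 XOR 26 = 15 < 21 — winning move (to 15).
That gives 3 winning moves.

3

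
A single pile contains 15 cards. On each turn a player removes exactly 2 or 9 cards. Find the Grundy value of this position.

Grundy values for subtraction set {2, 9}:
k:     0  1  2  3  4  5  6  7  8  9 10 11 12 13 14 15
g(k):  0  0  1  1  0  0  1  1  0  2  1  0  0  1  1  0
So g(15) = 0.

0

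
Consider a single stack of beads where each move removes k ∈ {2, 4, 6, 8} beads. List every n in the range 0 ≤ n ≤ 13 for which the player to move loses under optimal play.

0, 1, 10, 11

Build the Grundy sequence with g(k) = mex{g(k−s) : s ∈ {2, 4, 6, 8}, s ≤ k}:
k:     0  1  2  3  4  5  6  7  8  9 10 11 12 13
g(k):  0  0  1  1  2  2  3  3  4  4  0  0  1  1
The P-positions (g = 0) in 0..13 are 0, 1, 10, 11.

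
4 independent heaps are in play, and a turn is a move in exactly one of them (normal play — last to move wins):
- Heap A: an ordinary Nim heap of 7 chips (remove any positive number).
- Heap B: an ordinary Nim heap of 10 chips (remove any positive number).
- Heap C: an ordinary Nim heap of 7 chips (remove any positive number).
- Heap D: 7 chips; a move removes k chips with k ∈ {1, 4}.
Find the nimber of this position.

10

Heap A is a plain Nim heap of size 7, so its Grundy value is 7.
Heap B is a plain Nim heap of size 10, so its Grundy value is 10.
Heap C is a plain Nim heap of size 7, so its Grundy value is 7.
For heap D, compute g(0), g(1), … with moves {1, 4}:
k:     0  1  2  3  4  5  6  7
g(k):  0  1  0  1  2  0  1  0
So g(7) = 0.
The value of a disjunctive sum is the nim-sum of the parts.
Combined value = 7 XOR 10 XOR 7 XOR 0 = 10.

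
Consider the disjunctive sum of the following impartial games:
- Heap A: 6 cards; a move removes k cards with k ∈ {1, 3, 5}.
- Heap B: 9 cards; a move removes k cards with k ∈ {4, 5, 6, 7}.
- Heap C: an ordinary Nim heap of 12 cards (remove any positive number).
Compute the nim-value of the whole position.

14

For heap A, compute g(0), g(1), … with moves {1, 3, 5}:
g(0) = mex{} = 0
g(1) = mex{0} = 1
g(2) = mex{1} = 0
g(3) = mex{0} = 1
g(4) = mex{1} = 0
g(5) = mex{0} = 1
g(6) = mex{1} = 0
So g(6) = 0.
Build the Grundy sequence for heap B with g(k) = mex{g(k−s) : s ∈ {4, 5, 6, 7}, s ≤ k}:
k:     0  1  2  3  4  5  6  7  8  9
g(k):  0  0  0  0  1  1  1  1  2  2
So g(9) = 2.
Heap C is a plain Nim heap of size 12, so its Grundy value is 12.
By the Sprague-Grundy theorem, the Grundy value of a sum of independent games is the XOR of the component values.
Combined value = 0 XOR 2 XOR 12 = 14.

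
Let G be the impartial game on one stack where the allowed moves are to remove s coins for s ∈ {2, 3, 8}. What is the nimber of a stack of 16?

Grundy values for subtraction set {2, 3, 8}:
k:     0  1  2  3  4  5  6  7  8  9 10 11 12 13 14 15 16
g(k):  0  0  1  1  2  0  0  1  1  2  0  0  1  1  2  0  0
So g(16) = 0.

0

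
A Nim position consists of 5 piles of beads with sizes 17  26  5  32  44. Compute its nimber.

2

Nim-sum: 17 XOR 26 XOR 5 XOR 32 XOR 44 = 2.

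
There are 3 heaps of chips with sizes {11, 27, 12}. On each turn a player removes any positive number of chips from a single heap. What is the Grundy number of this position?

Compute the nim-sum pairwise:
11 ^ 27 = 16
16 ^ 12 = 28

28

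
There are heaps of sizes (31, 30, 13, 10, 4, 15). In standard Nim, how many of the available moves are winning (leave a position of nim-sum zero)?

Nim-sum: 31 XOR 30 XOR 13 XOR 10 XOR 4 XOR 15 = 13.
The overall nim-sum is X = 13. A heap of size p has a winning move iff p XOR X < p (reduce it to p XOR X).
  31: 31 XOR 13 = 18 < 31 — winning move (to 18).
  30: 30 XOR 13 = 19 < 30 — winning move (to 19).
  13: 13 XOR 13 = 0 < 13 — winning move (to 0).
  10: 10 XOR 13 = 7 < 10 — winning move (to 7).
  4: 4 XOR 13 = 9 ≥ 4 — no move.
  15: 15 XOR 13 = 2 < 15 — winning move (to 2).
That gives 5 winning moves.

5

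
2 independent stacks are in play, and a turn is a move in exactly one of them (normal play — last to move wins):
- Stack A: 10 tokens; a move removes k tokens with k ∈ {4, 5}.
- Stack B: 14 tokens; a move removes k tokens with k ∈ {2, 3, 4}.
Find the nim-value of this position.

For stack A, compute g(0), g(1), … with moves {4, 5}:
k:     0  1  2  3  4  5  6  7  8  9 10
g(k):  0  0  0  0  1  1  1  1  2  0  0
So g(10) = 0.
For stack B, compute g(0), g(1), … with moves {2, 3, 4}:
g(0) = mex{} = 0
g(1) = mex{} = 0
g(2) = mex{0} = 1
g(3) = mex{0} = 1
g(4) = mex{0,1} = 2
g(5) = mex{0,1} = 2
g(6) = mex{1,2} = 0
g(7) = mex{1,2} = 0
g(8) = mex{0,2} = 1
g(9) = mex{0,2} = 1
g(10) = mex{0,1} = 2
g(11) = mex{0,1} = 2
g(12) = mex{1,2} = 0
g(13) = mex{1,2} = 0
g(14) = mex{0,2} = 1
So g(14) = 1.
The value of a disjunctive sum is the nim-sum of the parts.
Combined value = 0 ⊕ 1 = 1.

1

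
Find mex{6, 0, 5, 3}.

1

0 is in the set but 1 is not, so the mex is 1.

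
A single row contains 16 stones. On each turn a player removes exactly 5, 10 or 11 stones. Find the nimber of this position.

0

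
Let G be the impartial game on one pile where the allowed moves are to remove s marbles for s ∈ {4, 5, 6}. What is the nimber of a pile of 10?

0

Compute g(0), g(1), … for moves {4, 5, 6}:
g(0) = mex{} = 0
g(1) = mex{} = 0
g(2) = mex{} = 0
g(3) = mex{} = 0
g(4) = mex{0} = 1
g(5) = mex{0} = 1
g(6) = mex{0} = 1
g(7) = mex{0} = 1
g(8) = mex{0,1} = 2
g(9) = mex{0,1} = 2
g(10) = mex{1} = 0
So g(10) = 0.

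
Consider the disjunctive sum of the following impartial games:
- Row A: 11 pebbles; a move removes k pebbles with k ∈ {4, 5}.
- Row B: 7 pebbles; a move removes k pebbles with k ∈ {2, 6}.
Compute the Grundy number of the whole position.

1

Grundy values for row A (subtraction set {4, 5}):
g(0) = mex{} = 0
g(1) = mex{} = 0
g(2) = mex{} = 0
g(3) = mex{} = 0
g(4) = mex{0} = 1
g(5) = mex{0} = 1
g(6) = mex{0} = 1
g(7) = mex{0} = 1
g(8) = mex{0,1} = 2
g(9) = mex{1} = 0
g(10) = mex{1} = 0
g(11) = mex{1} = 0
So g(11) = 0.
For row B, compute g(0), g(1), … with moves {2, 6}:
g(0) = mex{} = 0
g(1) = mex{} = 0
g(2) = mex{0} = 1
g(3) = mex{0} = 1
g(4) = mex{1} = 0
g(5) = mex{1} = 0
g(6) = mex{0} = 1
g(7) = mex{0} = 1
So g(7) = 1.
The value of a disjunctive sum is the nim-sum of the parts.
Combined value = 0 XOR 1 = 1.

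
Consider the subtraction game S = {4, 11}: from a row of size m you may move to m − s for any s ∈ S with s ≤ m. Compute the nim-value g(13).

1

Compute g(0), g(1), … for moves {4, 11}:
k:     0  1  2  3  4  5  6  7  8  9 10 11 12 13
g(k):  0  0  0  0  1  1  1  1  0  0  0  2  1  1
So g(13) = 1.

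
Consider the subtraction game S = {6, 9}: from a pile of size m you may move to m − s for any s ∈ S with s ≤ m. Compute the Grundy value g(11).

1

Compute g(0), g(1), … for moves {6, 9}:
g(0) = mex{} = 0
g(1) = mex{} = 0
g(2) = mex{} = 0
g(3) = mex{} = 0
g(4) = mex{} = 0
g(5) = mex{} = 0
g(6) = mex{0} = 1
g(7) = mex{0} = 1
g(8) = mex{0} = 1
g(9) = mex{0} = 1
g(10) = mex{0} = 1
g(11) = mex{0} = 1
So g(11) = 1.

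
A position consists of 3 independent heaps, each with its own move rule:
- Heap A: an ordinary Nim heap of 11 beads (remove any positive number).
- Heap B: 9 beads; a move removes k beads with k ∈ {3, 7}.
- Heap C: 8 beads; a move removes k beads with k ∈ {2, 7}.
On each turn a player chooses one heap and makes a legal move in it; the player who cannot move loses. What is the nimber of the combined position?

Heap A is a plain Nim heap of size 11, so its Grundy value is 11.
Grundy values for heap B (subtraction set {3, 7}):
g(0) = mex{} = 0
g(1) = mex{} = 0
g(2) = mex{} = 0
g(3) = mex{0} = 1
g(4) = mex{0} = 1
g(5) = mex{0} = 1
g(6) = mex{1} = 0
g(7) = mex{0,1} = 2
g(8) = mex{0,1} = 2
g(9) = mex{0} = 1
So g(9) = 1.
For heap C, compute g(0), g(1), … with moves {2, 7}:
k:     0  1  2  3  4  5  6  7  8
g(k):  0  0  1  1  0  0  1  1  2
So g(8) = 2.
By the Sprague-Grundy theorem, the Grundy value of a sum of independent games is the XOR of the component values.
Combined value = 11 ⊕ 1 ⊕ 2 = 8.

8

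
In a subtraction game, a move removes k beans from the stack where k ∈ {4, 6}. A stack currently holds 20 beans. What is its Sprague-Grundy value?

Build the Grundy sequence with g(k) = mex{g(k−s) : s ∈ {4, 6}, s ≤ k}:
k:     0  1  2  3  4  5  6  7  8  9 10 11 12 13 14 15 16 17 18 19 20
g(k):  0  0  0  0  1  1  1  1  2  2  0  0  0  0  1  1  1  1  2  2  0
So g(20) = 0.

0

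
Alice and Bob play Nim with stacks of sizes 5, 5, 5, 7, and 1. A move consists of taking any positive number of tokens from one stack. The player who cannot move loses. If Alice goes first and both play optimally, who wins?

Alice wins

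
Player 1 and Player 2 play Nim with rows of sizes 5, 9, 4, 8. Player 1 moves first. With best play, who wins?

Compute the nim-sum pairwise:
5 XOR 9 = 12
12 XOR 4 = 8
8 XOR 8 = 0
The nim-sum is 0, so this is a P-position: the player to move is in a losing position under optimal play; Player 1 is about to move from it and so loses — Player 2 wins.

Player 2 wins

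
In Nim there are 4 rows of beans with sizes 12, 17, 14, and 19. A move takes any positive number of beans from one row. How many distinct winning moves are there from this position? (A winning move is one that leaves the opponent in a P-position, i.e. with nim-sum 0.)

Compute the nim-sum pairwise:
12 XOR 17 = 29
29 XOR 14 = 19
19 XOR 19 = 0
The nim-sum is already 0, so every move leaves a nonzero nim-sum — there are no winning moves.

0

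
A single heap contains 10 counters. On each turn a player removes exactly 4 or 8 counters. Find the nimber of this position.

2

Compute g(0), g(1), … for moves {4, 8}:
g(0) = mex{} = 0
g(1) = mex{} = 0
g(2) = mex{} = 0
g(3) = mex{} = 0
g(4) = mex{0} = 1
g(5) = mex{0} = 1
g(6) = mex{0} = 1
g(7) = mex{0} = 1
g(8) = mex{0,1} = 2
g(9) = mex{0,1} = 2
g(10) = mex{0,1} = 2
So g(10) = 2.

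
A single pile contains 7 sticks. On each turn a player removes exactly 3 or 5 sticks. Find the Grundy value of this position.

Build the Grundy sequence with g(k) = mex{g(k−s) : s ∈ {3, 5}, s ≤ k}:
g(0) = mex{} = 0
g(1) = mex{} = 0
g(2) = mex{} = 0
g(3) = mex{0} = 1
g(4) = mex{0} = 1
g(5) = mex{0} = 1
g(6) = mex{0,1} = 2
g(7) = mex{0,1} = 2
So g(7) = 2.

2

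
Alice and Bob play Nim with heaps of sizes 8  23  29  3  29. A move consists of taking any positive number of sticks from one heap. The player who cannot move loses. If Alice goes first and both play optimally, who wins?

Alice wins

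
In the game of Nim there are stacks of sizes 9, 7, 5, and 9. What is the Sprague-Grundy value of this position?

2

Compute the nim-sum pairwise:
9 ^ 7 = 14
14 ^ 5 = 11
11 ^ 9 = 2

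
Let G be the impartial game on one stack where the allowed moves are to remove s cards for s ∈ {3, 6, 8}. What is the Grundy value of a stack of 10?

3

Build the Grundy sequence with g(k) = mex{g(k−s) : s ∈ {3, 6, 8}, s ≤ k}:
g(0) = mex{} = 0
g(1) = mex{} = 0
g(2) = mex{} = 0
g(3) = mex{0} = 1
g(4) = mex{0} = 1
g(5) = mex{0} = 1
g(6) = mex{0,1} = 2
g(7) = mex{0,1} = 2
g(8) = mex{0,1} = 2
g(9) = mex{0,1,2} = 3
g(10) = mex{0,1,2} = 3
So g(10) = 3.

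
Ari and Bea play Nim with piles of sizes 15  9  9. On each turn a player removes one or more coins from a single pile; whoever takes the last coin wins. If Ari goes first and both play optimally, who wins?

Ari wins

Compute the nim-sum pairwise:
15 ⊕ 9 = 6
6 ⊕ 9 = 15
The nim-sum is 15 ≠ 0, so this is an N-position: the player to move can win; Ari has a winning move.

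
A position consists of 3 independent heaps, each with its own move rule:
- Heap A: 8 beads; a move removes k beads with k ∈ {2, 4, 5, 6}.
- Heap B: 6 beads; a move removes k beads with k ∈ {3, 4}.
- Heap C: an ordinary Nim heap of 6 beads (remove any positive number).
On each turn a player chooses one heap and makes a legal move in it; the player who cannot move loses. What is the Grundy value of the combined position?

Build the Grundy sequence for heap A with g(k) = mex{g(k−s) : s ∈ {2, 4, 5, 6}, s ≤ k}:
k:     0  1  2  3  4  5  6  7  8
g(k):  0  0  1  1  2  2  3  3  0
So g(8) = 0.
For heap B, compute g(0), g(1), … with moves {3, 4}:
k:     0  1  2  3  4  5  6
g(k):  0  0  0  1  1  1  2
So g(6) = 2.
Heap C is a plain Nim heap of size 6, so its Grundy value is 6.
The value of a disjunctive sum is the nim-sum of the parts.
Combined value = 0 XOR 2 XOR 6 = 4.

4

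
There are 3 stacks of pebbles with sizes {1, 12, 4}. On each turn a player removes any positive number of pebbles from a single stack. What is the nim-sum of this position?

9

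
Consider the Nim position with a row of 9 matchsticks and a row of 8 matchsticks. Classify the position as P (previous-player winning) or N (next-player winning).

N-position

In binary:
  1001  (9)
  1000  (8)
  ----
  0001  (1)
The nim-sum is 1 ≠ 0, so this is an N-position: the player to move can win.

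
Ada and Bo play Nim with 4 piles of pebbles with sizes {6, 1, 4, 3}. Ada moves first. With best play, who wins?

Compute the nim-sum pairwise:
6 ⊕ 1 = 7
7 ⊕ 4 = 3
3 ⊕ 3 = 0
The nim-sum is 0, so this is a P-position: the player to move is in a losing position under optimal play; Ada is about to move from it and so loses — Bo wins.

Bo wins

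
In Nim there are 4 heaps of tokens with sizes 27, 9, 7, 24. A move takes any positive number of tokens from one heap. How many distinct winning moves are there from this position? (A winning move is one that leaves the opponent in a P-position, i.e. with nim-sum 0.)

Compute the nim-sum pairwise:
27 ⊕ 9 = 18
18 ⊕ 7 = 21
21 ⊕ 24 = 13
The overall nim-sum is X = 13. A heap of size p has a winning move iff p XOR X < p (reduce it to p XOR X).
  27: 27 XOR 13 = 22 < 27 — winning move (to 22).
  9: 9 XOR 13 = 4 < 9 — winning move (to 4).
  7: 7 XOR 13 = 10 ≥ 7 — no move.
  24: 24 XOR 13 = 21 < 24 — winning move (to 21).
That gives 3 winning moves.

3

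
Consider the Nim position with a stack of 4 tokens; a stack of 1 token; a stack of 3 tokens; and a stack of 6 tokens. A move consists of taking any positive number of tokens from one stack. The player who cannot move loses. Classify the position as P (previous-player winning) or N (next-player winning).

Nim-sum: 4 ⊕ 1 ⊕ 3 ⊕ 6 = 0.
The nim-sum is 0, so this is a P-position: the player to move is in a losing position under optimal play.

P-position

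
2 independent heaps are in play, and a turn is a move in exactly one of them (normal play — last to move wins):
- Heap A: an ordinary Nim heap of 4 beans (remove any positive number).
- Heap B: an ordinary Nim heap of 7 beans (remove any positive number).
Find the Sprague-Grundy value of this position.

3

Heap A is a plain Nim heap of size 4, so its Grundy value is 4.
Heap B is a plain Nim heap of size 7, so its Grundy value is 7.
The value of a disjunctive sum is the nim-sum of the parts.
Combined value = 4 ⊕ 7 = 3.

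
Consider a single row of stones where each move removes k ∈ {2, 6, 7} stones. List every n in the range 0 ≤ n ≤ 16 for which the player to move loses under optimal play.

Grundy values for subtraction set {2, 6, 7}:
k:     0  1  2  3  4  5  6  7  8  9 10 11 12 13 14 15 16
g(k):  0  0  1  1  0  0  1  1  2  0  3  1  2  0  0  1  1
The P-positions (g = 0) in 0..16 are 0, 1, 4, 5, 9, 13, 14.

0, 1, 4, 5, 9, 13, 14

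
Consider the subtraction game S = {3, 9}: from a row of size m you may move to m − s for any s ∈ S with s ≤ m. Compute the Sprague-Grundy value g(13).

0

Compute g(0), g(1), … for moves {3, 9}:
k:     0  1  2  3  4  5  6  7  8  9 10 11 12 13
g(k):  0  0  0  1  1  1  0  0  0  1  1  1  0  0
So g(13) = 0.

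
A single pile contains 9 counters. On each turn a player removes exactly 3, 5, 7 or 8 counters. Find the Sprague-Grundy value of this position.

3

Build the Grundy sequence with g(k) = mex{g(k−s) : s ∈ {3, 5, 7, 8}, s ≤ k}:
k:     0  1  2  3  4  5  6  7  8  9
g(k):  0  0  0  1  1  1  2  2  2  3
So g(9) = 3.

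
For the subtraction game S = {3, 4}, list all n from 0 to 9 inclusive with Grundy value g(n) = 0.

Grundy values for subtraction set {3, 4}:
k:     0  1  2  3  4  5  6  7  8  9
g(k):  0  0  0  1  1  1  2  0  0  0
The P-positions (g = 0) in 0..9 are 0, 1, 2, 7, 8, 9.

0, 1, 2, 7, 8, 9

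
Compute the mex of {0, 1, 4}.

2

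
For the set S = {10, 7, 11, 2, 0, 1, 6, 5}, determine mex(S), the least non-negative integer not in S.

The values 0, 1, 2 are all present; 3 is the first non-negative integer missing from the set.

3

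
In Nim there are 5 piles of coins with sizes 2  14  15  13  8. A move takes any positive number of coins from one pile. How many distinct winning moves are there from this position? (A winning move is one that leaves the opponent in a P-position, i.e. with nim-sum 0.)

3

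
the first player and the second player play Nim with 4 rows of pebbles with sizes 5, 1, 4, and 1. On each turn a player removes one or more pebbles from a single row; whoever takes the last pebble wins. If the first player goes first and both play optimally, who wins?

Bitwise XOR of the heap sizes:
  101  (5)
  001  (1)
  100  (4)
  001  (1)
  ---
  001  (1)
The nim-sum is 1 ≠ 0, so this is an N-position: the player to move can win; the first player has a winning move.

the first player wins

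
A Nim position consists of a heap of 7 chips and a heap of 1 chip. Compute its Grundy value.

Nim-sum: 7 ^ 1 = 6.

6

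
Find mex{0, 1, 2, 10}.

3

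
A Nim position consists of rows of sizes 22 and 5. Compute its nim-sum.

Compute the nim-sum pairwise:
22 XOR 5 = 19

19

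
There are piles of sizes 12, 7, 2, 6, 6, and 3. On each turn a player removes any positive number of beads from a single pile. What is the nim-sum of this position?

10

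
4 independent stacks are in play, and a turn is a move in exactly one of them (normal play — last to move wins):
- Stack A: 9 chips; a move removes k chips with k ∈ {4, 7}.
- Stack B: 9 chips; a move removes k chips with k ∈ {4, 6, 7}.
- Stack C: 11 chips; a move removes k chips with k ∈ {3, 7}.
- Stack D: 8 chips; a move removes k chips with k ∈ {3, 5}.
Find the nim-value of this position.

0

Grundy values for stack A (subtraction set {4, 7}):
g(0) = mex{} = 0
g(1) = mex{} = 0
g(2) = mex{} = 0
g(3) = mex{} = 0
g(4) = mex{0} = 1
g(5) = mex{0} = 1
g(6) = mex{0} = 1
g(7) = mex{0} = 1
g(8) = mex{0,1} = 2
g(9) = mex{0,1} = 2
So g(9) = 2.
Grundy values for stack B (subtraction set {4, 6, 7}):
g(0) = mex{} = 0
g(1) = mex{} = 0
g(2) = mex{} = 0
g(3) = mex{} = 0
g(4) = mex{0} = 1
g(5) = mex{0} = 1
g(6) = mex{0} = 1
g(7) = mex{0} = 1
g(8) = mex{0,1} = 2
g(9) = mex{0,1} = 2
So g(9) = 2.
Build the Grundy sequence for stack C with g(k) = mex{g(k−s) : s ∈ {3, 7}, s ≤ k}:
g(0) = mex{} = 0
g(1) = mex{} = 0
g(2) = mex{} = 0
g(3) = mex{0} = 1
g(4) = mex{0} = 1
g(5) = mex{0} = 1
g(6) = mex{1} = 0
g(7) = mex{0,1} = 2
g(8) = mex{0,1} = 2
g(9) = mex{0} = 1
g(10) = mex{1,2} = 0
g(11) = mex{1,2} = 0
So g(11) = 0.
Grundy values for stack D (subtraction set {3, 5}):
k:     0  1  2  3  4  5  6  7  8
g(k):  0  0  0  1  1  1  2  2  0
So g(8) = 0.
The value of a disjunctive sum is the nim-sum of the parts.
Combined value = 2 XOR 2 XOR 0 XOR 0 = 0.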